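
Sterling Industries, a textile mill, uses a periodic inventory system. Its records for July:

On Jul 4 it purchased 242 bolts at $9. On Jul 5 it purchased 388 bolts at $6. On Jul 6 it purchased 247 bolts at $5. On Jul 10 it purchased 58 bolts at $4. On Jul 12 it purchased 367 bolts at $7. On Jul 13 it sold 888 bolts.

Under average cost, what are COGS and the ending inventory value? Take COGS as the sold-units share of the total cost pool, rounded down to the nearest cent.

Jul 13, sell 888: 888/1302 × $8,542.00 → $5,825.88
Ending inventory (cost pool remaining) = $2,716.12
Check: goods available $8,542.00 = COGS $5,825.88 + ending $2,716.12

COGS = $5,825.88; ending inventory = $2,716.12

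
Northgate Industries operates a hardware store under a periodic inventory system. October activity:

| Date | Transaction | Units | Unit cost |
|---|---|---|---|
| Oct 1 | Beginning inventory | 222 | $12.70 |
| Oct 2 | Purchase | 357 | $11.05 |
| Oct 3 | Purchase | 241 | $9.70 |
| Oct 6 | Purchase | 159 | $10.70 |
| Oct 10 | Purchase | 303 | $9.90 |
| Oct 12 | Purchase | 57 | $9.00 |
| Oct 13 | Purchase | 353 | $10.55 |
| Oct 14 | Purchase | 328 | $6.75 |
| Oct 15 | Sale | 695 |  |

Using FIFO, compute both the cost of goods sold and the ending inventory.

Oct 15, 695 sold [FIFO — oldest first]: 222 @ $12.70 + 357 @ $11.05 + 116 @ $9.70 = $7,889.45
Ending inventory: 125 @ $9.70 + 159 @ $10.70 + 303 @ $9.90 + 57 @ $9.00 + 353 @ $10.55 + 328 @ $6.75 = $12,364.65

COGS = $7,889.45; ending inventory = $12,364.65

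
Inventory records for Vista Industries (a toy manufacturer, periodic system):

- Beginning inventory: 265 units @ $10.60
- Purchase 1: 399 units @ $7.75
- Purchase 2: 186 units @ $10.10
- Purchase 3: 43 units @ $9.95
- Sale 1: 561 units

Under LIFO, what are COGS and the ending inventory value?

Sale 1 (561) [LIFO — newest first]: 43 @ $9.95 + 186 @ $10.10 + 332 @ $7.75 = $4,879.45
Ending inventory: 265 @ $10.60 + 67 @ $7.75 = $3,328.25

COGS = $4,879.45; ending inventory = $3,328.25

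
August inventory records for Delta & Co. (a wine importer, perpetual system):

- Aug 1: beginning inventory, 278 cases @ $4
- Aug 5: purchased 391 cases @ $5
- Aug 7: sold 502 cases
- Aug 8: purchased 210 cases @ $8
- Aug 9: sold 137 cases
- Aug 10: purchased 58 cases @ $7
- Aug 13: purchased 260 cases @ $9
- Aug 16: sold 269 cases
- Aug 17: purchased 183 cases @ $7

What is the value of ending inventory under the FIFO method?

Aug 7, 502 sold [FIFO — oldest first]: 278 @ $4 + 224 @ $5 = $2,232
Aug 9, 137 sold [FIFO — oldest first]: 137 @ $5 = $685
Aug 16, 269 sold [FIFO — oldest first]: 30 @ $5 + 210 @ $8 + 29 @ $7 = $2,033
Total COGS = $2,232 + $685 + $2,033 = $4,950
Ending inventory: 29 @ $7 + 260 @ $9 + 183 @ $7 = $3,824
Check: goods available $8,774 = COGS $4,950 + ending $3,824

Ending inventory = $3,824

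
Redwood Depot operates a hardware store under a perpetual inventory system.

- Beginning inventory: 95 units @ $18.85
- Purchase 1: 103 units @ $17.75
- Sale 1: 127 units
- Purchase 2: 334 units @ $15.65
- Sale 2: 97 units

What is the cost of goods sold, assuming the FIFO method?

Sale 1 (127) [FIFO — oldest first]: 95 @ $18.85 + 32 @ $17.75 = $2,358.75
Sale 2 (97) [FIFO — oldest first]: 71 @ $17.75 + 26 @ $15.65 = $1,667.15
Total COGS = $2,358.75 + $1,667.15 = $4,025.90
Ending inventory: 308 @ $15.65 = $4,820.20

COGS = $4,025.90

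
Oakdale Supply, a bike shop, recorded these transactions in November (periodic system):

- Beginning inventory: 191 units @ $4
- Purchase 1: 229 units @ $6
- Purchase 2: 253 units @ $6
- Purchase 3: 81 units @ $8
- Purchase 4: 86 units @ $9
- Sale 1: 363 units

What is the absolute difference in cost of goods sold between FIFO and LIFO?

FIFO COGS: 191 @ $4 + 172 @ $6 = $1,796
LIFO COGS: 86 @ $9 + 81 @ $8 + 196 @ $6 = $2,598
Difference = |$1,796 − $2,598| = $802

$802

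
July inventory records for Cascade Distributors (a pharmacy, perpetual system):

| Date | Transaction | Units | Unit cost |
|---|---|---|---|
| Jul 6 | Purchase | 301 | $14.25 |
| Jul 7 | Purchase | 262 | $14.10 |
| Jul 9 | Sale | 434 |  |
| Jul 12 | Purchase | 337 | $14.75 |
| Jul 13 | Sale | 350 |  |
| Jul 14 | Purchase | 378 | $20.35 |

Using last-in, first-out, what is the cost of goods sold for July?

COGS = $11,301.20

Jul 9, 434 sold [LIFO — newest first]: 262 @ $14.10 + 172 @ $14.25 = $6,145.20
Jul 13, 350 sold [LIFO — newest first]: 337 @ $14.75 + 13 @ $14.25 = $5,156.00
Total COGS = $6,145.20 + $5,156.00 = $11,301.20
Ending inventory: 116 @ $14.25 + 378 @ $20.35 = $9,345.30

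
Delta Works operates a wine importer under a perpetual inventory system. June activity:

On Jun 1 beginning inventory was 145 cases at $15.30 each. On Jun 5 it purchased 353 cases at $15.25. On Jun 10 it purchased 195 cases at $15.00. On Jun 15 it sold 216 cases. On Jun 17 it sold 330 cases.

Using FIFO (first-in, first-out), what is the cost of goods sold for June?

COGS = $8,321.75

Jun 15, 216 sold [FIFO — oldest first]: 145 @ $15.30 + 71 @ $15.25 = $3,301.25
Jun 17, 330 sold [FIFO — oldest first]: 282 @ $15.25 + 48 @ $15.00 = $5,020.50
Total COGS = $3,301.25 + $5,020.50 = $8,321.75
Ending inventory: 147 @ $15.00 = $2,205.00
Check: goods available $10,526.75 = COGS $8,321.75 + ending $2,205.00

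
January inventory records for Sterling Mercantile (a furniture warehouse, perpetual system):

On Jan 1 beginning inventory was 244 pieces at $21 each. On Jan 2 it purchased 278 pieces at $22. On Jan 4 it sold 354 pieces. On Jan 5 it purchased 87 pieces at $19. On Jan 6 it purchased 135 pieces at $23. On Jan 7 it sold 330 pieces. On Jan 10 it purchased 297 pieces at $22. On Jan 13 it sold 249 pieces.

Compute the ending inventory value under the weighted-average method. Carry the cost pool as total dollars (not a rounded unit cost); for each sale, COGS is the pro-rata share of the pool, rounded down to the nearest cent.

After Jan 1: 244 on hand, pool $5,124.00 (≈ $21.0000 each)
After Jan 2: 522 on hand, pool $11,240.00 (≈ $21.5326 each)
Jan 4, sell 354: 354/522 × $11,240.00 → $7,622.52
After Jan 5: 255 on hand, pool $5,270.48 (≈ $20.6685 each)
After Jan 6: 390 on hand, pool $8,375.48 (≈ $21.4756 each)
Jan 7, sell 330: 330/390 × $8,375.48 → $7,086.94
After Jan 10: 357 on hand, pool $7,822.54 (≈ $21.9119 each)
Jan 13, sell 249: 249/357 × $7,822.54 → $5,456.05
Total COGS = $7,622.52 + $7,086.94 + $5,456.05 = $20,165.51
Ending inventory (cost pool remaining) = $2,366.49

Ending inventory = $2,366.49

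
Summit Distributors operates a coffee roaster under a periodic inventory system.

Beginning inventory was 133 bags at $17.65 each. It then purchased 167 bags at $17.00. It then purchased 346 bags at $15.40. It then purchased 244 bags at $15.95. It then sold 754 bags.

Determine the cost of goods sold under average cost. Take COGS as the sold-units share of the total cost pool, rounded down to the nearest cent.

COGS = $12,205.18

Sale 1, sell 754: 754/890 × $14,406.65 → $12,205.18
Ending inventory (cost pool remaining) = $2,201.47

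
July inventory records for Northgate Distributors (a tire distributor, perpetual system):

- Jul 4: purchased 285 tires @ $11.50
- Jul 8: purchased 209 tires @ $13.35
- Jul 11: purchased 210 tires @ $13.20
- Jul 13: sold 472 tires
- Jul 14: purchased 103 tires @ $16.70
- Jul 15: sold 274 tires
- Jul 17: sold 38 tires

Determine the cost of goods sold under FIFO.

Jul 13, 472 sold [FIFO — oldest first]: 285 @ $11.50 + 187 @ $13.35 = $5,773.95
Jul 15, 274 sold [FIFO — oldest first]: 22 @ $13.35 + 210 @ $13.20 + 42 @ $16.70 = $3,767.10
Jul 17, 38 sold [FIFO — oldest first]: 38 @ $16.70 = $634.60
Total COGS = $5,773.95 + $3,767.10 + $634.60 = $10,175.65
Ending inventory: 23 @ $16.70 = $384.10

COGS = $10,175.65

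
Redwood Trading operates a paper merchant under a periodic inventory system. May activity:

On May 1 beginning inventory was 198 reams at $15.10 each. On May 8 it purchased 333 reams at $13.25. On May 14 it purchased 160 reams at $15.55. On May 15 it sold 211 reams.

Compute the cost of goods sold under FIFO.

COGS = $3,162.05

May 15, 211 sold [FIFO — oldest first]: 198 @ $15.10 + 13 @ $13.25 = $3,162.05
Ending inventory: 320 @ $13.25 + 160 @ $15.55 = $6,728.00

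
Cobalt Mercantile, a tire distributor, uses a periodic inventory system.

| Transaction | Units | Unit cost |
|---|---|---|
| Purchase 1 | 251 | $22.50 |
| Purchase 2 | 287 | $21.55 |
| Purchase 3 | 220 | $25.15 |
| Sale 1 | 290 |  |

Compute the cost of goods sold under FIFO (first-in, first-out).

COGS = $6,487.95

Sale 1 (290) [FIFO — oldest first]: 251 @ $22.50 + 39 @ $21.55 = $6,487.95
Ending inventory: 248 @ $21.55 + 220 @ $25.15 = $10,877.40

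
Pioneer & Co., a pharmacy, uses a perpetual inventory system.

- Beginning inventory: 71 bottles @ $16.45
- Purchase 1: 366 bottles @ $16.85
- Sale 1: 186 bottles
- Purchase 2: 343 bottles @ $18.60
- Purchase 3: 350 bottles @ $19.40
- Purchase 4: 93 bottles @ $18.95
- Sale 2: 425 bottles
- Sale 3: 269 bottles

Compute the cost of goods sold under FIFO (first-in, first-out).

Sale 1 (186) [FIFO — oldest first]: 71 @ $16.45 + 115 @ $16.85 = $3,105.70
Sale 2 (425) [FIFO — oldest first]: 251 @ $16.85 + 174 @ $18.60 = $7,465.75
Sale 3 (269) [FIFO — oldest first]: 169 @ $18.60 + 100 @ $19.40 = $5,083.40
Total COGS = $3,105.70 + $7,465.75 + $5,083.40 = $15,654.85
Ending inventory: 250 @ $19.40 + 93 @ $18.95 = $6,612.35

COGS = $15,654.85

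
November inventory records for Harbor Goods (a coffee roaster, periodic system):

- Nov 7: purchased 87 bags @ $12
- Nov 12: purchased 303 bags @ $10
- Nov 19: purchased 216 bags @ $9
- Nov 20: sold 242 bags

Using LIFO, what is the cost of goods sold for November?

COGS = $2,204

Nov 20, 242 sold [LIFO — newest first]: 216 @ $9 + 26 @ $10 = $2,204
Ending inventory: 87 @ $12 + 277 @ $10 = $3,814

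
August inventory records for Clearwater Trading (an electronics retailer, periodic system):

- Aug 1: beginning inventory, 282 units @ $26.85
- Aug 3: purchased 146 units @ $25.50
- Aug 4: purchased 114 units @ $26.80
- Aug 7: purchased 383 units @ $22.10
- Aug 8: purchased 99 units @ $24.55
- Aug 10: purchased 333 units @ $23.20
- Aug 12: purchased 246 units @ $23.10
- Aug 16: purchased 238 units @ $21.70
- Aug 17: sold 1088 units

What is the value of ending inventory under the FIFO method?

Aug 17, 1088 sold [FIFO — oldest first]: 282 @ $26.85 + 146 @ $25.50 + 114 @ $26.80 + 383 @ $22.10 + 99 @ $24.55 + 64 @ $23.20 = $26,729.45
Ending inventory: 269 @ $23.20 + 246 @ $23.10 + 238 @ $21.70 = $17,088.00
Check: goods available $43,817.45 = COGS $26,729.45 + ending $17,088.00

Ending inventory = $17,088.00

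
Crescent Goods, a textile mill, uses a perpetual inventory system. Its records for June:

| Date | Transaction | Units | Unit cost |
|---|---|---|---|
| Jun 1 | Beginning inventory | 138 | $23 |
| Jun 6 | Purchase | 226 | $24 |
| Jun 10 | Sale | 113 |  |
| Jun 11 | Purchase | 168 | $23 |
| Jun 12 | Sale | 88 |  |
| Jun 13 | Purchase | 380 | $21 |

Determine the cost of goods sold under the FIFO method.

Jun 10, 113 sold [FIFO — oldest first]: 113 @ $23 = $2,599
Jun 12, 88 sold [FIFO — oldest first]: 25 @ $23 + 63 @ $24 = $2,087
Total COGS = $2,599 + $2,087 = $4,686
Ending inventory: 163 @ $24 + 168 @ $23 + 380 @ $21 = $15,756

COGS = $4,686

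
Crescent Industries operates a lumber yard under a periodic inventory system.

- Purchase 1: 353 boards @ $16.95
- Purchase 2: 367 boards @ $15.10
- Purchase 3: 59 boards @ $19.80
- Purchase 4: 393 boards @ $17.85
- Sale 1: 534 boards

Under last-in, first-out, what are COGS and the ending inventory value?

Sale 1 (534) [LIFO — newest first]: 393 @ $17.85 + 59 @ $19.80 + 82 @ $15.10 = $9,421.45
Ending inventory: 353 @ $16.95 + 285 @ $15.10 = $10,286.85

COGS = $9,421.45; ending inventory = $10,286.85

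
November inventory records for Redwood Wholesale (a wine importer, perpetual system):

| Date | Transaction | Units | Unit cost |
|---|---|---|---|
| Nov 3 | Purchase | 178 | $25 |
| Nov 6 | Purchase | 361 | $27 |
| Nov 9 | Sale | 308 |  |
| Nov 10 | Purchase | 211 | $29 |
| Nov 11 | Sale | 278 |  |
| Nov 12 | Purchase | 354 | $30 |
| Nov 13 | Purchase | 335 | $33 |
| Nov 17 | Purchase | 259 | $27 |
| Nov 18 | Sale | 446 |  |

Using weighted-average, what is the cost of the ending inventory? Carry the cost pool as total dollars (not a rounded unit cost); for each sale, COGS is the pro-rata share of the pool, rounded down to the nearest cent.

After Nov 3: 178 on hand, pool $4,450.00 (≈ $25.0000 each)
After Nov 6: 539 on hand, pool $14,197.00 (≈ $26.3395 each)
Nov 9, sell 308: 308/539 × $14,197.00 → $8,112.57
After Nov 10: 442 on hand, pool $12,203.43 (≈ $27.6096 each)
Nov 11, sell 278: 278/442 × $12,203.43 → $7,675.46
After Nov 12: 518 on hand, pool $15,147.97 (≈ $29.2432 each)
After Nov 13: 853 on hand, pool $26,202.97 (≈ $30.7186 each)
After Nov 17: 1112 on hand, pool $33,195.97 (≈ $29.8525 each)
Nov 18, sell 446: 446/1112 × $33,195.97 → $13,314.21
Total COGS = $8,112.57 + $7,675.46 + $13,314.21 = $29,102.24
Ending inventory (cost pool remaining) = $19,881.76

Ending inventory = $19,881.76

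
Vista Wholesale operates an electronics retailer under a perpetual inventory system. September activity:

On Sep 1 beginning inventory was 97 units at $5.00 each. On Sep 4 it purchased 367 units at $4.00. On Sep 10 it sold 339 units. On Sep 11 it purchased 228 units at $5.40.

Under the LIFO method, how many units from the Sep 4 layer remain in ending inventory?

Sep 10, 339 sold [LIFO — newest first]: 339 @ $4.00 = $1,356.00
Ending inventory: 97 @ $5.00 + 28 @ $4.00 + 228 @ $5.40 = $1,828.20

28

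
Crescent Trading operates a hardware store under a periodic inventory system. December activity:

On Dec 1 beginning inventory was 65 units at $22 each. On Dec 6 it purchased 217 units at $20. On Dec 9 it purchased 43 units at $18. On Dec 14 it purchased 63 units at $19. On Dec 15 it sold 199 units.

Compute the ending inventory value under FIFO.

Dec 15, 199 sold [FIFO — oldest first]: 65 @ $22 + 134 @ $20 = $4,110
Ending inventory: 83 @ $20 + 43 @ $18 + 63 @ $19 = $3,631

Ending inventory = $3,631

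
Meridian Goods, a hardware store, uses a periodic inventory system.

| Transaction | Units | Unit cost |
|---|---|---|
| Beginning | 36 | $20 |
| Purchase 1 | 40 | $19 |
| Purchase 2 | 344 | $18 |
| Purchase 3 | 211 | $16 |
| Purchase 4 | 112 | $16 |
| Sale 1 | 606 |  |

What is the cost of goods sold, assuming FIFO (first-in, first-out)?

Sale 1 (606) [FIFO — oldest first]: 36 @ $20 + 40 @ $19 + 344 @ $18 + 186 @ $16 = $10,648
Ending inventory: 25 @ $16 + 112 @ $16 = $2,192

COGS = $10,648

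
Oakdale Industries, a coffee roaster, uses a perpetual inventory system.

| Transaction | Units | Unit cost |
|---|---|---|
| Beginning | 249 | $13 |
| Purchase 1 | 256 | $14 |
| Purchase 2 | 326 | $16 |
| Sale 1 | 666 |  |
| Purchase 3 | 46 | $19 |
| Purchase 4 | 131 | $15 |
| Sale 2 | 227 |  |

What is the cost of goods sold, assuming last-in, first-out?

COGS = $13,381

Sale 1 (666) [LIFO — newest first]: 326 @ $16 + 256 @ $14 + 84 @ $13 = $9,892
Sale 2 (227) [LIFO — newest first]: 131 @ $15 + 46 @ $19 + 50 @ $13 = $3,489
Total COGS = $9,892 + $3,489 = $13,381
Ending inventory: 115 @ $13 = $1,495
Check: goods available $14,876 = COGS $13,381 + ending $1,495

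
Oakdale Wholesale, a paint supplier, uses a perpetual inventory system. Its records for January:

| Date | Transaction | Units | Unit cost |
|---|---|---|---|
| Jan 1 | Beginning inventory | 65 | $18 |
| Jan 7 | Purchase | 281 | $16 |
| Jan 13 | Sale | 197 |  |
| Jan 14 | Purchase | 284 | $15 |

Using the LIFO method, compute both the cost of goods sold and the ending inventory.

Jan 13, 197 sold [LIFO — newest first]: 197 @ $16 = $3,152
Ending inventory: 65 @ $18 + 84 @ $16 + 284 @ $15 = $6,774
Check: goods available $9,926 = COGS $3,152 + ending $6,774

COGS = $3,152; ending inventory = $6,774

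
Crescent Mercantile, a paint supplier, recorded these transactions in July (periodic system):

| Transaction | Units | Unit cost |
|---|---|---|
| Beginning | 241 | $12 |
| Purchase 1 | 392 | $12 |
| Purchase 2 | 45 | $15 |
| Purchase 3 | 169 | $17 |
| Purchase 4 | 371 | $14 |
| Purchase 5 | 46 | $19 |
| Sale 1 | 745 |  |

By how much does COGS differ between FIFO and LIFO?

$1,574

FIFO COGS: 241 @ $12 + 392 @ $12 + 45 @ $15 + 67 @ $17 = $9,410
LIFO COGS: 46 @ $19 + 371 @ $14 + 169 @ $17 + 45 @ $15 + 114 @ $12 = $10,984
Difference = |$9,410 − $10,984| = $1,574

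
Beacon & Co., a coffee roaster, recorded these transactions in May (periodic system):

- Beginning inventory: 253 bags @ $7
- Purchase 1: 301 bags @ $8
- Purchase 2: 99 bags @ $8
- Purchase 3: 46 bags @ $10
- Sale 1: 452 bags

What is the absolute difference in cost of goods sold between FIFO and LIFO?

$339

FIFO COGS: 253 @ $7 + 199 @ $8 = $3,363
LIFO COGS: 46 @ $10 + 99 @ $8 + 301 @ $8 + 6 @ $7 = $3,702
Difference = |$3,363 − $3,702| = $339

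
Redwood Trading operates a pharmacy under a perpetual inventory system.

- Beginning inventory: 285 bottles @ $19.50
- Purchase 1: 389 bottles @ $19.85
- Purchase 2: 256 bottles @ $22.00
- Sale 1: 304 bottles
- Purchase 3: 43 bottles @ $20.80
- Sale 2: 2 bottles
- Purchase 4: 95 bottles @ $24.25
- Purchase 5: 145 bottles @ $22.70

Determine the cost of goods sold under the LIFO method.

Sale 1 (304) [LIFO — newest first]: 256 @ $22.00 + 48 @ $19.85 = $6,584.80
Sale 2 (2) [LIFO — newest first]: 2 @ $20.80 = $41.60
Total COGS = $6,584.80 + $41.60 = $6,626.40
Ending inventory: 285 @ $19.50 + 341 @ $19.85 + 41 @ $20.80 + 95 @ $24.25 + 145 @ $22.70 = $18,774.40

COGS = $6,626.40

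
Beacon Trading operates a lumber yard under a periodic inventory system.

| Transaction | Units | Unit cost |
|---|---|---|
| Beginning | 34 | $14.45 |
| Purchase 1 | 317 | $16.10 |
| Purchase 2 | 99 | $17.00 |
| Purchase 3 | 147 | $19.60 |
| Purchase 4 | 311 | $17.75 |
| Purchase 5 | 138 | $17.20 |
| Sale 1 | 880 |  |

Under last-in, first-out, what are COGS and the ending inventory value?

COGS = $15,436.55; ending inventory = $2,616.50

Sale 1 (880) [LIFO — newest first]: 138 @ $17.20 + 311 @ $17.75 + 147 @ $19.60 + 99 @ $17.00 + 185 @ $16.10 = $15,436.55
Ending inventory: 34 @ $14.45 + 132 @ $16.10 = $2,616.50
Check: goods available $18,053.05 = COGS $15,436.55 + ending $2,616.50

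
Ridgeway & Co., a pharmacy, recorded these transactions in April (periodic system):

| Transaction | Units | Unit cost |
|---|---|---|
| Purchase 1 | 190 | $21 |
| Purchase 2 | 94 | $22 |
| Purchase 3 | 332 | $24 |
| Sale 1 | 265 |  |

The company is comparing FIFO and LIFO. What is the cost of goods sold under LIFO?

COGS = $6,360

FIFO COGS: 190 @ $21 + 75 @ $22 = $5,640
LIFO COGS: 265 @ $24 = $6,360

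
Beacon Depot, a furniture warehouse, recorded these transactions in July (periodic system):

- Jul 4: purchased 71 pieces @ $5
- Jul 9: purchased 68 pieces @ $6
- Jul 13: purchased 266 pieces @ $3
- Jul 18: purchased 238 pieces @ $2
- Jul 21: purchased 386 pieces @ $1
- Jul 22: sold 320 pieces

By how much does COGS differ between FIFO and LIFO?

$986

FIFO COGS: 71 @ $5 + 68 @ $6 + 181 @ $3 = $1,306
LIFO COGS: 320 @ $1 = $320
Difference = |$1,306 − $320| = $986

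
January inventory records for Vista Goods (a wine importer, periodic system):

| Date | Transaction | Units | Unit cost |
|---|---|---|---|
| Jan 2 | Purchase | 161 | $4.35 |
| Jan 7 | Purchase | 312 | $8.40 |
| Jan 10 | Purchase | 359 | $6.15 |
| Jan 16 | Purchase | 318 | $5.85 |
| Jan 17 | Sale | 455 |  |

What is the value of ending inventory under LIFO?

Jan 17, 455 sold [LIFO — newest first]: 318 @ $5.85 + 137 @ $6.15 = $2,702.85
Ending inventory: 161 @ $4.35 + 312 @ $8.40 + 222 @ $6.15 = $4,686.45

Ending inventory = $4,686.45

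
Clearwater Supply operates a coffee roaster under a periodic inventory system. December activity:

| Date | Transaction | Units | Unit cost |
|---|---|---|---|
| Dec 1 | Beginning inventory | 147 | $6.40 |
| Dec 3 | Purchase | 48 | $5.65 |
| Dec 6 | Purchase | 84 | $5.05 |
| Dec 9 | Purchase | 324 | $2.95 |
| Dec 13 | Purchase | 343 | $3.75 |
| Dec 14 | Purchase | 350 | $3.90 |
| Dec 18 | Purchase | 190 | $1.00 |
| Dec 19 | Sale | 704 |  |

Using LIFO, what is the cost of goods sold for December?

Dec 19, 704 sold [LIFO — newest first]: 190 @ $1.00 + 350 @ $3.90 + 164 @ $3.75 = $2,170.00
Ending inventory: 147 @ $6.40 + 48 @ $5.65 + 84 @ $5.05 + 324 @ $2.95 + 179 @ $3.75 = $3,263.25
Check: goods available $5,433.25 = COGS $2,170.00 + ending $3,263.25

COGS = $2,170.00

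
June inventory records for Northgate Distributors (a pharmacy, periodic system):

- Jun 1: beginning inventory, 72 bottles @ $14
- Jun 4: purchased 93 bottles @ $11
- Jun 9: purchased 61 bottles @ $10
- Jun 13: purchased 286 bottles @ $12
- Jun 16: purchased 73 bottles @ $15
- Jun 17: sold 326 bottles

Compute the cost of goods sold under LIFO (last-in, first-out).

Jun 17, 326 sold [LIFO — newest first]: 73 @ $15 + 253 @ $12 = $4,131
Ending inventory: 72 @ $14 + 93 @ $11 + 61 @ $10 + 33 @ $12 = $3,037

COGS = $4,131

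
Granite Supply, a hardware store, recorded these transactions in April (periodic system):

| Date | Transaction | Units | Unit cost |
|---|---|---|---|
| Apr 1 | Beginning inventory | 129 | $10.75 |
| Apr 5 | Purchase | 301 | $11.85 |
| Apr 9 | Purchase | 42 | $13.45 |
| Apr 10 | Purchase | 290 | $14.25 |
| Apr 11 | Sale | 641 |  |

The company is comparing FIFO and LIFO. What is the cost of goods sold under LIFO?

COGS = $8,350.25

FIFO COGS: 129 @ $10.75 + 301 @ $11.85 + 42 @ $13.45 + 169 @ $14.25 = $7,926.75
LIFO COGS: 290 @ $14.25 + 42 @ $13.45 + 301 @ $11.85 + 8 @ $10.75 = $8,350.25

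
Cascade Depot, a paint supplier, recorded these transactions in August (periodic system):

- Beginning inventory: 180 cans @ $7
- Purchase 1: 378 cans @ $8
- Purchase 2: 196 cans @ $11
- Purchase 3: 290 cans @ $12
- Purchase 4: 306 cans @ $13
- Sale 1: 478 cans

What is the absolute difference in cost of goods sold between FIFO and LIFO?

$2,398

FIFO COGS: 180 @ $7 + 298 @ $8 = $3,644
LIFO COGS: 306 @ $13 + 172 @ $12 = $6,042
Difference = |$3,644 − $6,042| = $2,398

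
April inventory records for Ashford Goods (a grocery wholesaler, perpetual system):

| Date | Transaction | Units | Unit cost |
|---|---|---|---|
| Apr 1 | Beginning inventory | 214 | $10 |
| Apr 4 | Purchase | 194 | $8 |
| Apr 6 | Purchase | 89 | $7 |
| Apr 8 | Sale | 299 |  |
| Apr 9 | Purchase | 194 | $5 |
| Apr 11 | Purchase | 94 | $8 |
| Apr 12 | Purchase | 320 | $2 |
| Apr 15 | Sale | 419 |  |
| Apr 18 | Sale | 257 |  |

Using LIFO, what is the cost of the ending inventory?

Ending inventory = $1,300

Apr 8, 299 sold [LIFO — newest first]: 89 @ $7 + 194 @ $8 + 16 @ $10 = $2,335
Apr 15, 419 sold [LIFO — newest first]: 320 @ $2 + 94 @ $8 + 5 @ $5 = $1,417
Apr 18, 257 sold [LIFO — newest first]: 189 @ $5 + 68 @ $10 = $1,625
Total COGS = $2,335 + $1,417 + $1,625 = $5,377
Ending inventory: 130 @ $10 = $1,300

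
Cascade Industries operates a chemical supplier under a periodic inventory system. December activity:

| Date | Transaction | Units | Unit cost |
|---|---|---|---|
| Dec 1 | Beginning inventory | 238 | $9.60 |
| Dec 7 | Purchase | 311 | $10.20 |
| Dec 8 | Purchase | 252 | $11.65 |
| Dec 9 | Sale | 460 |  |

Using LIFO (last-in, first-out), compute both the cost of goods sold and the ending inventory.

COGS = $5,057.40; ending inventory = $3,335.40

Dec 9, 460 sold [LIFO — newest first]: 252 @ $11.65 + 208 @ $10.20 = $5,057.40
Ending inventory: 238 @ $9.60 + 103 @ $10.20 = $3,335.40
Check: goods available $8,392.80 = COGS $5,057.40 + ending $3,335.40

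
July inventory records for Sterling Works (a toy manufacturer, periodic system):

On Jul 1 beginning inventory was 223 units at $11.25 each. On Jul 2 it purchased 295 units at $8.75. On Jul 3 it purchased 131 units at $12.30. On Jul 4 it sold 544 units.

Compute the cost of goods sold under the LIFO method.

COGS = $5,520.05

Jul 4, 544 sold [LIFO — newest first]: 131 @ $12.30 + 295 @ $8.75 + 118 @ $11.25 = $5,520.05
Ending inventory: 105 @ $11.25 = $1,181.25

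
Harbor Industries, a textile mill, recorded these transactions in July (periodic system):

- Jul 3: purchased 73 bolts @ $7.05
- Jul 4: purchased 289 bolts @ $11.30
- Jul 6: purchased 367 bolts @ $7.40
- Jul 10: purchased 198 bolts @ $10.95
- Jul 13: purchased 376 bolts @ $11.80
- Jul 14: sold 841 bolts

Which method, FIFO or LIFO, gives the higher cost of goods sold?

FIFO COGS: 73 @ $7.05 + 289 @ $11.30 + 367 @ $7.40 + 112 @ $10.95 = $7,722.55
LIFO COGS: 376 @ $11.80 + 198 @ $10.95 + 267 @ $7.40 = $8,580.70

LIFO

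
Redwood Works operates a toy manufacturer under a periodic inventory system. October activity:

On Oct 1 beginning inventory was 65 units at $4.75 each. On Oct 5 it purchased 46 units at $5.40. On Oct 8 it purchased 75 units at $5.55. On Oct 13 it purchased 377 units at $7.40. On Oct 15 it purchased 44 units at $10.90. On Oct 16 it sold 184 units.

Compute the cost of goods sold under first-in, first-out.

Oct 16, 184 sold [FIFO — oldest first]: 65 @ $4.75 + 46 @ $5.40 + 73 @ $5.55 = $962.30
Ending inventory: 2 @ $5.55 + 377 @ $7.40 + 44 @ $10.90 = $3,280.50

COGS = $962.30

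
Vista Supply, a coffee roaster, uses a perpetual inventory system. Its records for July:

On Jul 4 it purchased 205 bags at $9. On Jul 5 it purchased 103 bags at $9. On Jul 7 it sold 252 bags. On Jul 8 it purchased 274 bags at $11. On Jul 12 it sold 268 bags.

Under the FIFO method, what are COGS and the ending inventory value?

Jul 7, 252 sold [FIFO — oldest first]: 205 @ $9 + 47 @ $9 = $2,268
Jul 12, 268 sold [FIFO — oldest first]: 56 @ $9 + 212 @ $11 = $2,836
Total COGS = $2,268 + $2,836 = $5,104
Ending inventory: 62 @ $11 = $682

COGS = $5,104; ending inventory = $682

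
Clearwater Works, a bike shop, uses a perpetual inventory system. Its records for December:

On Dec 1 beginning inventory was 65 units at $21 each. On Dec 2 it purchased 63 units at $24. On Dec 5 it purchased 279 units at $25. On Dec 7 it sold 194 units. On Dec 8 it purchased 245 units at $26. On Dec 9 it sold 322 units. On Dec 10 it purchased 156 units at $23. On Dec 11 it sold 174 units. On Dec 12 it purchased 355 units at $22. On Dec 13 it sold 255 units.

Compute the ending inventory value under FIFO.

Dec 7, 194 sold [FIFO — oldest first]: 65 @ $21 + 63 @ $24 + 66 @ $25 = $4,527
Dec 9, 322 sold [FIFO — oldest first]: 213 @ $25 + 109 @ $26 = $8,159
Dec 11, 174 sold [FIFO — oldest first]: 136 @ $26 + 38 @ $23 = $4,410
Dec 13, 255 sold [FIFO — oldest first]: 118 @ $23 + 137 @ $22 = $5,728
Total COGS = $4,527 + $8,159 + $4,410 + $5,728 = $22,824
Ending inventory: 218 @ $22 = $4,796

Ending inventory = $4,796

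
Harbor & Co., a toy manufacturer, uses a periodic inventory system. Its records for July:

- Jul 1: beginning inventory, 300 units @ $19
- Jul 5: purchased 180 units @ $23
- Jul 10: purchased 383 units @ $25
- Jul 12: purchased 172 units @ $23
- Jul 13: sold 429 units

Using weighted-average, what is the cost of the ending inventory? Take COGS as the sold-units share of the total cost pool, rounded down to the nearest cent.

Jul 13, sell 429: 429/1035 × $23,371.00 → $9,687.11
Ending inventory (cost pool remaining) = $13,683.89

Ending inventory = $13,683.89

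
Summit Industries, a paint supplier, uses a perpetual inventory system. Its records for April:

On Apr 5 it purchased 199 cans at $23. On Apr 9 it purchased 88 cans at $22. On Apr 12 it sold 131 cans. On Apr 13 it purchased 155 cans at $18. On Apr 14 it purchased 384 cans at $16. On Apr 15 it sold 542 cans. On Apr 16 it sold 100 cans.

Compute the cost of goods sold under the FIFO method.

Apr 12, 131 sold [FIFO — oldest first]: 131 @ $23 = $3,013
Apr 15, 542 sold [FIFO — oldest first]: 68 @ $23 + 88 @ $22 + 155 @ $18 + 231 @ $16 = $9,986
Apr 16, 100 sold [FIFO — oldest first]: 100 @ $16 = $1,600
Total COGS = $3,013 + $9,986 + $1,600 = $14,599
Ending inventory: 53 @ $16 = $848
Check: goods available $15,447 = COGS $14,599 + ending $848

COGS = $14,599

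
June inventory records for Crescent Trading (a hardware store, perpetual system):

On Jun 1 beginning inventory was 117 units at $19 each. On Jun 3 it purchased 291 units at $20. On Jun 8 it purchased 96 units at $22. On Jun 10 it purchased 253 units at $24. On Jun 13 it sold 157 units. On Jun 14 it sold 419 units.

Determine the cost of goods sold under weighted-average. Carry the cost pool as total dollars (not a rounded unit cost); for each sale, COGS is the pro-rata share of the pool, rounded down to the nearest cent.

After Jun 1: 117 on hand, pool $2,223.00 (≈ $19.0000 each)
After Jun 3: 408 on hand, pool $8,043.00 (≈ $19.7132 each)
After Jun 8: 504 on hand, pool $10,155.00 (≈ $20.1488 each)
After Jun 10: 757 on hand, pool $16,227.00 (≈ $21.4359 each)
Jun 13, sell 157: 157/757 × $16,227.00 → $3,365.44
Jun 14, sell 419: 419/600 × $12,861.56 → $8,981.65
Total COGS = $3,365.44 + $8,981.65 = $12,347.09
Ending inventory (cost pool remaining) = $3,879.91
Check: goods available $16,227.00 = COGS $12,347.09 + ending $3,879.91

COGS = $12,347.09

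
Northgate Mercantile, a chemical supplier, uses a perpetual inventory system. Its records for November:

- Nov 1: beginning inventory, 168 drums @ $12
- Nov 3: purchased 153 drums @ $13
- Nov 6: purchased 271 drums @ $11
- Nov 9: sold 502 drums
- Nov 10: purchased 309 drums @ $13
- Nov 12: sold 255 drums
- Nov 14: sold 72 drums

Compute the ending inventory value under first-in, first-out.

Nov 9, 502 sold [FIFO — oldest first]: 168 @ $12 + 153 @ $13 + 181 @ $11 = $5,996
Nov 12, 255 sold [FIFO — oldest first]: 90 @ $11 + 165 @ $13 = $3,135
Nov 14, 72 sold [FIFO — oldest first]: 72 @ $13 = $936
Total COGS = $5,996 + $3,135 + $936 = $10,067
Ending inventory: 72 @ $13 = $936

Ending inventory = $936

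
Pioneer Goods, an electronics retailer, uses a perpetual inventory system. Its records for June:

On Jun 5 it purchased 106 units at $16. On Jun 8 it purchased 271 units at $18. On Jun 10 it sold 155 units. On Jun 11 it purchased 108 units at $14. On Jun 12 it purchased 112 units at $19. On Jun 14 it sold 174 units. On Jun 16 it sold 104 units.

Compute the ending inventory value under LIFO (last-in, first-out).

Jun 10, 155 sold [LIFO — newest first]: 155 @ $18 = $2,790
Jun 14, 174 sold [LIFO — newest first]: 112 @ $19 + 62 @ $14 = $2,996
Jun 16, 104 sold [LIFO — newest first]: 46 @ $14 + 58 @ $18 = $1,688
Total COGS = $2,790 + $2,996 + $1,688 = $7,474
Ending inventory: 106 @ $16 + 58 @ $18 = $2,740

Ending inventory = $2,740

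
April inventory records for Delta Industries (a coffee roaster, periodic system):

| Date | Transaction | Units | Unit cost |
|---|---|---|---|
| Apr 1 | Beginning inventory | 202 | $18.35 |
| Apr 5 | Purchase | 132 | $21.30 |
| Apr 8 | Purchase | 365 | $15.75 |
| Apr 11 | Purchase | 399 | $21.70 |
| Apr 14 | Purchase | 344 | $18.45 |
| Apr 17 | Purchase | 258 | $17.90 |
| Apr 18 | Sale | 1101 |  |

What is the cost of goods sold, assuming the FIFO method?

Apr 18, 1101 sold [FIFO — oldest first]: 202 @ $18.35 + 132 @ $21.30 + 365 @ $15.75 + 399 @ $21.70 + 3 @ $18.45 = $20,980.70
Ending inventory: 341 @ $18.45 + 258 @ $17.90 = $10,909.65
Check: goods available $31,890.35 = COGS $20,980.70 + ending $10,909.65

COGS = $20,980.70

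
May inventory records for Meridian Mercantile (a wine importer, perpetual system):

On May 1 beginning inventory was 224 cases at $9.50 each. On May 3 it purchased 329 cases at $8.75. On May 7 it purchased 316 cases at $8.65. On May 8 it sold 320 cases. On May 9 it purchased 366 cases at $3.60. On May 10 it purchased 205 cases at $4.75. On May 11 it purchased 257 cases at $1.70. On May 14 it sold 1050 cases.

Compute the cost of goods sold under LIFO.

COGS = $7,439.15

May 8, 320 sold [LIFO — newest first]: 316 @ $8.65 + 4 @ $8.75 = $2,768.40
May 14, 1050 sold [LIFO — newest first]: 257 @ $1.70 + 205 @ $4.75 + 366 @ $3.60 + 222 @ $8.75 = $4,670.75
Total COGS = $2,768.40 + $4,670.75 = $7,439.15
Ending inventory: 224 @ $9.50 + 103 @ $8.75 = $3,029.25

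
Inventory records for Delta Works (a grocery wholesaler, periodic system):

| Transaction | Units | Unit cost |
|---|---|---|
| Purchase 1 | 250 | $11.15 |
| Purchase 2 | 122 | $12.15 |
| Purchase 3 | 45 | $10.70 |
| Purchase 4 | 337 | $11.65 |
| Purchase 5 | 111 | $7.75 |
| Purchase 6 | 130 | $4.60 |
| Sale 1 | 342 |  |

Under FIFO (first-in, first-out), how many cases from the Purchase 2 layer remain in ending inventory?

Sale 1 (342) [FIFO — oldest first]: 250 @ $11.15 + 92 @ $12.15 = $3,905.30
Ending inventory: 30 @ $12.15 + 45 @ $10.70 + 337 @ $11.65 + 111 @ $7.75 + 130 @ $4.60 = $6,230.30
Check: goods available $10,135.60 = COGS $3,905.30 + ending $6,230.30

30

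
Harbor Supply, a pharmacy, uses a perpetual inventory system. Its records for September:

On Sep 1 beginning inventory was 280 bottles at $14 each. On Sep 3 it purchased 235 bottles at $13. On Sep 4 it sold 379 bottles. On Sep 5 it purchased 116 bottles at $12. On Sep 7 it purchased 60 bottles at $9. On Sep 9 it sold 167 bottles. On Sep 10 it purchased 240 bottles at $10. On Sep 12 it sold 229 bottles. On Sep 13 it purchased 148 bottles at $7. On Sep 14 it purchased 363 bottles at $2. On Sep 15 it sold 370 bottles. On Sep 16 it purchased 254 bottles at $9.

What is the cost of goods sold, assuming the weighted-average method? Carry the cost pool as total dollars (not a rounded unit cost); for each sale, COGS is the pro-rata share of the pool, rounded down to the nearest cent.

COGS = $11,534.95

After Sep 1: 280 on hand, pool $3,920.00 (≈ $14.0000 each)
After Sep 3: 515 on hand, pool $6,975.00 (≈ $13.5437 each)
Sep 4, sell 379: 379/515 × $6,975.00 → $5,133.05
After Sep 5: 252 on hand, pool $3,233.95 (≈ $12.8331 each)
After Sep 7: 312 on hand, pool $3,773.95 (≈ $12.0960 each)
Sep 9, sell 167: 167/312 × $3,773.95 → $2,020.03
After Sep 10: 385 on hand, pool $4,153.92 (≈ $10.7894 each)
Sep 12, sell 229: 229/385 × $4,153.92 → $2,470.77
After Sep 13: 304 on hand, pool $2,719.15 (≈ $8.9446 each)
After Sep 14: 667 on hand, pool $3,445.15 (≈ $5.1651 each)
Sep 15, sell 370: 370/667 × $3,445.15 → $1,911.10
After Sep 16: 551 on hand, pool $3,820.05 (≈ $6.9329 each)
Total COGS = $5,133.05 + $2,020.03 + $2,470.77 + $1,911.10 = $11,534.95
Ending inventory (cost pool remaining) = $3,820.05
Check: goods available $15,355.00 = COGS $11,534.95 + ending $3,820.05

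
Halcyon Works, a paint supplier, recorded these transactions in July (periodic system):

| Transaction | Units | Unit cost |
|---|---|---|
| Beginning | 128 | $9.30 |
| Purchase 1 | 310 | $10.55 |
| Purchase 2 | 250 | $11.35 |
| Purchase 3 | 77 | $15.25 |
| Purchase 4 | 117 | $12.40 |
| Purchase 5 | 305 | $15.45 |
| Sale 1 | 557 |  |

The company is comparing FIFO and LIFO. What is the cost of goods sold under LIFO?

FIFO COGS: 128 @ $9.30 + 310 @ $10.55 + 119 @ $11.35 = $5,811.55
LIFO COGS: 305 @ $15.45 + 117 @ $12.40 + 77 @ $15.25 + 58 @ $11.35 = $7,995.60

COGS = $7,995.60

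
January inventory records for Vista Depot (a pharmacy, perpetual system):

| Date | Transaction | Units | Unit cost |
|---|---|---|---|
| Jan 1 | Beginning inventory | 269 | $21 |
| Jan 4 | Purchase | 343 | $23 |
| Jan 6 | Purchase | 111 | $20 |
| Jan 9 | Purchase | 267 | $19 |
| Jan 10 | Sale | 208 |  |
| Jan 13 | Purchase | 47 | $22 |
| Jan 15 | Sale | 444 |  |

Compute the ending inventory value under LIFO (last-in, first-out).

Jan 10, 208 sold [LIFO — newest first]: 208 @ $19 = $3,952
Jan 15, 444 sold [LIFO — newest first]: 47 @ $22 + 59 @ $19 + 111 @ $20 + 227 @ $23 = $9,596
Total COGS = $3,952 + $9,596 = $13,548
Ending inventory: 269 @ $21 + 116 @ $23 = $8,317

Ending inventory = $8,317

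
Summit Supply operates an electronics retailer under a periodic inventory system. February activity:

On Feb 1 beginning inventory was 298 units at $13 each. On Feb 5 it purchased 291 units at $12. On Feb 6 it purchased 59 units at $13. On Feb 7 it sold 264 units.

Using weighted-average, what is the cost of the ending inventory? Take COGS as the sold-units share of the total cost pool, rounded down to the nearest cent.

Ending inventory = $4,819.56

Feb 7, sell 264: 264/648 × $8,133.00 → $3,313.44
Ending inventory (cost pool remaining) = $4,819.56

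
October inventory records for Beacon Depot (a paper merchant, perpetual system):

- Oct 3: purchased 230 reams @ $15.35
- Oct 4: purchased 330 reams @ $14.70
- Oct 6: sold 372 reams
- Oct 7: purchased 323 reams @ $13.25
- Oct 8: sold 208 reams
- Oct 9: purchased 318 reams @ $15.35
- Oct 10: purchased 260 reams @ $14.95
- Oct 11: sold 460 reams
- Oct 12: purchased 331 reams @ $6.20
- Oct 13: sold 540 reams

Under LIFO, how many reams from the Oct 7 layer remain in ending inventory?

Oct 6, 372 sold [LIFO — newest first]: 330 @ $14.70 + 42 @ $15.35 = $5,495.70
Oct 8, 208 sold [LIFO — newest first]: 208 @ $13.25 = $2,756.00
Oct 11, 460 sold [LIFO — newest first]: 260 @ $14.95 + 200 @ $15.35 = $6,957.00
Oct 13, 540 sold [LIFO — newest first]: 331 @ $6.20 + 118 @ $15.35 + 91 @ $13.25 = $5,069.25
Total COGS = $5,495.70 + $2,756.00 + $6,957.00 + $5,069.25 = $20,277.95
Ending inventory: 188 @ $15.35 + 24 @ $13.25 = $3,203.80

24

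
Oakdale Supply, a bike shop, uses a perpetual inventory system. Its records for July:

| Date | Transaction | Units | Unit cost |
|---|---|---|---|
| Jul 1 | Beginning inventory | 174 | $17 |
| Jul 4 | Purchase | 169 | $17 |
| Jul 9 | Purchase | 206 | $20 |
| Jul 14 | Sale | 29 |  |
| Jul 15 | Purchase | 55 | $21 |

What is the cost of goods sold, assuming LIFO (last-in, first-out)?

Jul 14, 29 sold [LIFO — newest first]: 29 @ $20 = $580
Ending inventory: 174 @ $17 + 169 @ $17 + 177 @ $20 + 55 @ $21 = $10,526

COGS = $580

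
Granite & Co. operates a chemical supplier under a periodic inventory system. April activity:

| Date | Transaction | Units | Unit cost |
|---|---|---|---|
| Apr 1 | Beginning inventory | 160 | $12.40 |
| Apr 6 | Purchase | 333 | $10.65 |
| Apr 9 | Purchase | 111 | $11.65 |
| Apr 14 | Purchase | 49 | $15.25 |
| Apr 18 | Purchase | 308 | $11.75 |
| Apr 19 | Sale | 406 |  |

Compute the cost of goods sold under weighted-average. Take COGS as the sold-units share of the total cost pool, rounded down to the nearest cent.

COGS = $4,727.44

Apr 19, sell 406: 406/961 × $11,189.85 → $4,727.44
Ending inventory (cost pool remaining) = $6,462.41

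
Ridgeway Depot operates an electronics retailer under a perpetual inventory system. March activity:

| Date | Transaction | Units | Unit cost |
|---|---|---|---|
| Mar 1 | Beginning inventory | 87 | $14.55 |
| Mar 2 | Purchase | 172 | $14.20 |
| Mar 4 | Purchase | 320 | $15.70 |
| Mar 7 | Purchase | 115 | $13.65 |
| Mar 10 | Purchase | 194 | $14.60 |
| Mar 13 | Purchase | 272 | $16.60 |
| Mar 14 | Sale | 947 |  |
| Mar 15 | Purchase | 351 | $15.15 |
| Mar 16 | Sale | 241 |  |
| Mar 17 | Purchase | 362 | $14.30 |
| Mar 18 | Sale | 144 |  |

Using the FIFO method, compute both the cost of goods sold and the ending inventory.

COGS = $20,255.40; ending inventory = $7,888.45

Mar 14, 947 sold [FIFO — oldest first]: 87 @ $14.55 + 172 @ $14.20 + 320 @ $15.70 + 115 @ $13.65 + 194 @ $14.60 + 59 @ $16.60 = $14,113.80
Mar 16, 241 sold [FIFO — oldest first]: 213 @ $16.60 + 28 @ $15.15 = $3,960.00
Mar 18, 144 sold [FIFO — oldest first]: 144 @ $15.15 = $2,181.60
Total COGS = $14,113.80 + $3,960.00 + $2,181.60 = $20,255.40
Ending inventory: 179 @ $15.15 + 362 @ $14.30 = $7,888.45
Check: goods available $28,143.85 = COGS $20,255.40 + ending $7,888.45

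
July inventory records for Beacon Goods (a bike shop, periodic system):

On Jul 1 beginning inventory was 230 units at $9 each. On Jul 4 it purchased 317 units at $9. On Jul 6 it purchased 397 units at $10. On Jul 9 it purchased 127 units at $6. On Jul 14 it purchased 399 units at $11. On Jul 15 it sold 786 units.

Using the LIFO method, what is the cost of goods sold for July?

COGS = $7,751

Jul 15, 786 sold [LIFO — newest first]: 399 @ $11 + 127 @ $6 + 260 @ $10 = $7,751
Ending inventory: 230 @ $9 + 317 @ $9 + 137 @ $10 = $6,293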